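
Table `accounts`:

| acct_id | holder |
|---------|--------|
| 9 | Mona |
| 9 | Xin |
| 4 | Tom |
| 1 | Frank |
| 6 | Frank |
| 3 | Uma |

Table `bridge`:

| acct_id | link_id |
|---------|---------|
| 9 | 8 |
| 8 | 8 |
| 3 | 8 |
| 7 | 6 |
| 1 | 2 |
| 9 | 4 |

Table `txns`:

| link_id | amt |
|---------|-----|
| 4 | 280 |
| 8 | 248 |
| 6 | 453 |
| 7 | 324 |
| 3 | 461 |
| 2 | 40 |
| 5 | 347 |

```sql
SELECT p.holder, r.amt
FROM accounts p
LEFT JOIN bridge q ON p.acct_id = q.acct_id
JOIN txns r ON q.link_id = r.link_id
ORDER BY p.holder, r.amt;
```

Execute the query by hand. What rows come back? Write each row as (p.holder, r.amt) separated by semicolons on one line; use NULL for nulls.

(Frank, 40); (Mona, 248); (Mona, 280); (Uma, 248); (Xin, 248); (Xin, 280)

Step 1 — p LEFT JOIN q on acct_id → 8 row(s).
Then INNER JOIN `txns r` on link_id: keep only rows whose q.link_id appears in r.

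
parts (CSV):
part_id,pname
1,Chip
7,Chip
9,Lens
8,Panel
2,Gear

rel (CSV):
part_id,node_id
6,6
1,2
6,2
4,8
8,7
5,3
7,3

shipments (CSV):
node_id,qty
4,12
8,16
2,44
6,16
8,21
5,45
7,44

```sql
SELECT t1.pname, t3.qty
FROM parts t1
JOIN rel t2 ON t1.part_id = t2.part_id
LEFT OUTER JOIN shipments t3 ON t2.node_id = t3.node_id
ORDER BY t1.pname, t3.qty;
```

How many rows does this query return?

Evaluate left to right. First `parts t1 INNER JOIN rel t2` on part_id: 3 row(s).
Then LEFT JOIN `shipments t3` on node_id: each of those 3 rows is kept; rows whose t2.node_id has no match in t3 get NULL for t3's columns.
Result: 3 row(s).

3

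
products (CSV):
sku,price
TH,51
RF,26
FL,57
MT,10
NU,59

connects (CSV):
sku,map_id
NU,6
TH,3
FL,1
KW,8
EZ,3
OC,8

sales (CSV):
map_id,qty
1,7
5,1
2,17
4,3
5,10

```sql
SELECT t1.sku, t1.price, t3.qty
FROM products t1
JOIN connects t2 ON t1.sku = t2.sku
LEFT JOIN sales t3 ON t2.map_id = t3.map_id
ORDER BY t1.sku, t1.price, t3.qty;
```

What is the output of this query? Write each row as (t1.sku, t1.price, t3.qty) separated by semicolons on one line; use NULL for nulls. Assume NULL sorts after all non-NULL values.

(FL, 57, 7); (NU, 59, NULL); (TH, 51, NULL)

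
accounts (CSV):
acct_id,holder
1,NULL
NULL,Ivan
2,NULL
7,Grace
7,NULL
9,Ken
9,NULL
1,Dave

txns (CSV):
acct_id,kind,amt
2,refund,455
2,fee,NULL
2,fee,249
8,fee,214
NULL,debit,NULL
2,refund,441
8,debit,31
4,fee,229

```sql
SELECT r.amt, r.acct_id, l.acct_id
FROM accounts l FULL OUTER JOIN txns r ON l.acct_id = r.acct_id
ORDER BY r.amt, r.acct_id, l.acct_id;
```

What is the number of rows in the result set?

15

FULL OUTER JOIN keeps every row from both sides; unmatched rows get NULL for the other side's columns.
Matching on l.acct_id = r.acct_id. A NULL in a compared column never satisfies the condition.
- acct_id=1: no r row matches, row kept with r columns NULL.
- acct_id=NULL: no r row matches, row kept with r columns NULL.
- acct_id=2: 4 matching r row(s), so 4 row(s) emitted.
- acct_id=7: no r row matches, row kept with r columns NULL.
- acct_id=7: no r row matches, row kept with r columns NULL.
- acct_id=9: no r row matches, row kept with r columns NULL.
- acct_id=9: no r row matches, row kept with r columns NULL.
- acct_id=1: no r row matches, row kept with r columns NULL.
- 4 r row(s) had no l match → kept, l columns NULL.
Total: 4 matched + 11 padded = 15 rows.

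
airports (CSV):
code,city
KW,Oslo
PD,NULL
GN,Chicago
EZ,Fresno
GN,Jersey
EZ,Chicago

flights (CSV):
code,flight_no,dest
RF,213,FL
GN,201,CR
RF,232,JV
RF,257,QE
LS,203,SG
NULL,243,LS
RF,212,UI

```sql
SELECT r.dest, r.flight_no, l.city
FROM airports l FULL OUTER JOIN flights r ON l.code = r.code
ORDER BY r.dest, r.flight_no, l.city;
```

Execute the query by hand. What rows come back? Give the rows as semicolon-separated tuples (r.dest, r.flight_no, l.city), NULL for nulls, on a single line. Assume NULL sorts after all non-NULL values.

(CR, 201, Chicago); (CR, 201, Jersey); (FL, 213, NULL); (JV, 232, NULL); (LS, 243, NULL); (QE, 257, NULL); (SG, 203, NULL); (UI, 212, NULL); (NULL, NULL, Chicago); (NULL, NULL, Fresno); (NULL, NULL, Oslo); (NULL, NULL, NULL)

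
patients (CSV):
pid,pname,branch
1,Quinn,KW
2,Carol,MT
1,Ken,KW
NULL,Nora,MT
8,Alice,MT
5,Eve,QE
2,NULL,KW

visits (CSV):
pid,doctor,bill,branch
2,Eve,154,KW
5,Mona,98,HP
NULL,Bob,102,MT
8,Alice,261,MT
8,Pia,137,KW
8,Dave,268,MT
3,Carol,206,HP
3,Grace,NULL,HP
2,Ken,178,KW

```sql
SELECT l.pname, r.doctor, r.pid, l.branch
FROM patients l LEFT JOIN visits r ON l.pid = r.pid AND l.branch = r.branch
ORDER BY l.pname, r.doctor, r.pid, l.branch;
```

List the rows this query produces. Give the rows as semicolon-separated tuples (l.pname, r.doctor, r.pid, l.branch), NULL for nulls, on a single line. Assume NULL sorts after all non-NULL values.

LEFT JOIN keeps every row from `patients`; unmatched rows get NULL for `visits`'s columns.
Matching on l.pid = r.pid AND l.branch = r.branch. A NULL in a compared column never satisfies the condition.
- l[0] pid=1, branch=KW → no match; kept with NULLs on the r side.
- l[1] pid=2, branch=MT → no match; kept with NULLs on the r side.
- l[2] pid=1, branch=KW → no match; kept with NULLs on the r side.
- l[3] pid=NULL, branch=MT → no match; kept with NULLs on the r side.
- l[4] pid=8, branch=MT → 2 match(es) in r → 2 row(s).
- l[5] pid=5, branch=QE → no match; kept with NULLs on the r side.
- l[6] pid=2, branch=KW → 2 match(es) in r → 2 row(s).
After projecting and ordering:
l.pname | r.doctor | r.pid | l.branch
Alice | Alice | 8 | MT
Alice | Dave | 8 | MT
Carol | NULL | NULL | MT
Eve | NULL | NULL | QE
Ken | NULL | NULL | KW
Nora | NULL | NULL | MT
Quinn | NULL | NULL | KW
NULL | Eve | 2 | KW
NULL | Ken | 2 | KW

(Alice, Alice, 8, MT); (Alice, Dave, 8, MT); (Carol, NULL, NULL, MT); (Eve, NULL, NULL, QE); (Ken, NULL, NULL, KW); (Nora, NULL, NULL, MT); (Quinn, NULL, NULL, KW); (NULL, Eve, 2, KW); (NULL, Ken, 2, KW)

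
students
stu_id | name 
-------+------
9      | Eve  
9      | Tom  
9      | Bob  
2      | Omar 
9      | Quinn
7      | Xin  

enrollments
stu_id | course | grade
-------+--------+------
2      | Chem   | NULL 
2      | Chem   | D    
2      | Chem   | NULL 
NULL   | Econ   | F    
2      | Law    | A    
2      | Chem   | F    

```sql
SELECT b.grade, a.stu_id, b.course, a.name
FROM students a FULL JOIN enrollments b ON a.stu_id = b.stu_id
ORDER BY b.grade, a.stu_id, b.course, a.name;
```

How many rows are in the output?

FULL OUTER JOIN keeps every row from both sides; unmatched rows get NULL for the other side's columns.
Matching on a.stu_id = b.stu_id. A NULL in a compared column never satisfies the condition.
Matched pairs: 5; unmatched a rows kept: 5; unmatched b rows kept: 1.
Total: 5 matched + 6 padded = 11 rows.

11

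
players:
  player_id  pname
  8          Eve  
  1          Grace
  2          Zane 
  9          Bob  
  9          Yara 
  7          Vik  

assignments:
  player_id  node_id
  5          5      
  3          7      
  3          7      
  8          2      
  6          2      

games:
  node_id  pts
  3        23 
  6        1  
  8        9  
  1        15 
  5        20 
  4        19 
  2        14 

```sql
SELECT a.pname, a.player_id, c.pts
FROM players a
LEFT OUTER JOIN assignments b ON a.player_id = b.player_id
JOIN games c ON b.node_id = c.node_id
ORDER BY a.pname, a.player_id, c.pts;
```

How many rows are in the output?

1

Step 1 — a LEFT JOIN b on player_id → 6 row(s).
Then INNER JOIN `games c` on node_id: keep only rows whose b.node_id appears in c.
Result: 1 row(s).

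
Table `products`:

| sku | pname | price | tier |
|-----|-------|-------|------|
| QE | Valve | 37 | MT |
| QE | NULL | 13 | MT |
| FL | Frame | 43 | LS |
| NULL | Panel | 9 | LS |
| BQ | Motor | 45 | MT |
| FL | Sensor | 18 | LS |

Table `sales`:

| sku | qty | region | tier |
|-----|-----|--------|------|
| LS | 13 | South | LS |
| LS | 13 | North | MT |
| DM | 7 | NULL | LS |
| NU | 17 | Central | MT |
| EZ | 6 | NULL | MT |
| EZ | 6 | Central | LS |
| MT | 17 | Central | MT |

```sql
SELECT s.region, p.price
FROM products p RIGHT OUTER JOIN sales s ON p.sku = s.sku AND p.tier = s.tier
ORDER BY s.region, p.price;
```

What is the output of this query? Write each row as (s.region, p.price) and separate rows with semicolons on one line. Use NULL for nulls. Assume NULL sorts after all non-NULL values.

RIGHT JOIN keeps every row from `sales`; unmatched rows get NULL for `products`'s columns.
Matching on p.sku = s.sku AND p.tier = s.tier. A NULL in a compared column never satisfies the condition.
- sku=QE, tier=MT: no matching s row.
- sku=QE, tier=MT: no matching s row.
- sku=FL, tier=LS: no matching s row.
- sku=NULL, tier=LS: no matching s row.
- sku=BQ, tier=MT: no matching s row.
- sku=FL, tier=LS: no matching s row.
- 7 s row(s) had no p match → kept, p columns NULL.
After projecting and ordering:
s.region | p.price
Central | NULL
Central | NULL
Central | NULL
North | NULL
South | NULL
NULL | NULL
NULL | NULL

(Central, NULL); (Central, NULL); (Central, NULL); (North, NULL); (South, NULL); (NULL, NULL); (NULL, NULL)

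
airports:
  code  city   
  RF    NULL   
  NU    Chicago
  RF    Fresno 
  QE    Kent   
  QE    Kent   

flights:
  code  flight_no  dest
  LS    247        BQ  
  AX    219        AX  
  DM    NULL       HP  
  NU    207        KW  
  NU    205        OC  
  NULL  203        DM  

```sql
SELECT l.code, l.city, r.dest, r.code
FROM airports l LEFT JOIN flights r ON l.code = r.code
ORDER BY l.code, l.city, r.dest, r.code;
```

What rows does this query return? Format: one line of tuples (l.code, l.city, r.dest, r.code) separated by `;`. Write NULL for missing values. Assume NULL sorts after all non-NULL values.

(NU, Chicago, KW, NU); (NU, Chicago, OC, NU); (QE, Kent, NULL, NULL); (QE, Kent, NULL, NULL); (RF, Fresno, NULL, NULL); (RF, NULL, NULL, NULL)

LEFT JOIN keeps every row from `airports`; unmatched rows get NULL for `flights`'s columns.
Matching on l.code = r.code. A NULL in a compared column never satisfies the condition.
- l (code=RF) has no partner → padded with NULL.
- l (code=NU) pairs with 2 row(s) of r.
- l (code=RF) has no partner → padded with NULL.
- l (code=QE) has no partner → padded with NULL.
- l (code=QE) has no partner → padded with NULL.
After projecting and ordering:
l.code | l.city | r.dest | r.code
NU | Chicago | KW | NU
NU | Chicago | OC | NU
QE | Kent | NULL | NULL
QE | Kent | NULL | NULL
RF | Fresno | NULL | NULL
RF | NULL | NULL | NULL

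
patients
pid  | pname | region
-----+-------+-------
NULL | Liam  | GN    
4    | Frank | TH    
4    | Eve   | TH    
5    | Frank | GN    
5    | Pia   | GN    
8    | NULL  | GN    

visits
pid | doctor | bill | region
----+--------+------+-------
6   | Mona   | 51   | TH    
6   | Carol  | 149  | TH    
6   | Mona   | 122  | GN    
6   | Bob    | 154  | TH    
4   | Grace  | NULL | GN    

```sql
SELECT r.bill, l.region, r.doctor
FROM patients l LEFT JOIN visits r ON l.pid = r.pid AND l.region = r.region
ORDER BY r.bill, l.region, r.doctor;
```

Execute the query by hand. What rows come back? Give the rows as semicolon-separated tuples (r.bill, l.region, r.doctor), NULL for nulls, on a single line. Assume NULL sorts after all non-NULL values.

LEFT JOIN keeps every row from `patients`; unmatched rows get NULL for `visits`'s columns.
Matching on l.pid = r.pid AND l.region = r.region. A NULL in a compared column never satisfies the condition.
Matched pairs: 0; unmatched l rows kept: 6.

(NULL, GN, NULL); (NULL, GN, NULL); (NULL, GN, NULL); (NULL, GN, NULL); (NULL, TH, NULL); (NULL, TH, NULL)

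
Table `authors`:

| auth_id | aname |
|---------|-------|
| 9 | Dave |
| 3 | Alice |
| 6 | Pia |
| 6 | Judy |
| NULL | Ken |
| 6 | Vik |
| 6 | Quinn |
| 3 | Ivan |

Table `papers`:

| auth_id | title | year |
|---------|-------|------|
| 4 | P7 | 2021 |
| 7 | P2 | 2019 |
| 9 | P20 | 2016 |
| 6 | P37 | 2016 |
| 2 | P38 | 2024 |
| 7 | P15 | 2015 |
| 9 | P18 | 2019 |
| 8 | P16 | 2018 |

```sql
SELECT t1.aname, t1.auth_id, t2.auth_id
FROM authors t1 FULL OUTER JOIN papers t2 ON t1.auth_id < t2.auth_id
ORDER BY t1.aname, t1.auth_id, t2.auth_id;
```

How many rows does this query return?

37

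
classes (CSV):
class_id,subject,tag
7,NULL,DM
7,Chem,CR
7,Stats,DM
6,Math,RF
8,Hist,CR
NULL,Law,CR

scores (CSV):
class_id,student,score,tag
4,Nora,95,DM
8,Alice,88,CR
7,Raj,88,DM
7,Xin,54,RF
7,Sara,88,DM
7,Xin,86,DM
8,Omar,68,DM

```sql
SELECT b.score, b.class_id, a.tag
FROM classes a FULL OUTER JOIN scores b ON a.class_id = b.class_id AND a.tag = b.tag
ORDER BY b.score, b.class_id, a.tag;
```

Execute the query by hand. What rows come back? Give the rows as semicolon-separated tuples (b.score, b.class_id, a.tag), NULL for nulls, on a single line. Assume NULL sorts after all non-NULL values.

FULL OUTER JOIN keeps every row from both sides; unmatched rows get NULL for the other side's columns.
Matching on a.class_id = b.class_id AND a.tag = b.tag. A NULL in a compared column never satisfies the condition.
- a[0] class_id=7, tag=DM → 3 match(es) in b → 3 row(s).
- a[1] class_id=7, tag=CR → no match; kept with NULLs on the b side.
- a[2] class_id=7, tag=DM → 3 match(es) in b → 3 row(s).
- a[3] class_id=6, tag=RF → no match; kept with NULLs on the b side.
- a[4] class_id=8, tag=CR → 1 match(es) in b → 1 row(s).
- a[5] class_id=NULL, tag=CR → no match; kept with NULLs on the b side.
- 3 row(s) from b found no a partner → padded with NULL.

(54, 7, NULL); (68, 8, NULL); (86, 7, DM); (86, 7, DM); (88, 7, DM); (88, 7, DM); (88, 7, DM); (88, 7, DM); (88, 8, CR); (95, 4, NULL); (NULL, NULL, CR); (NULL, NULL, CR); (NULL, NULL, RF)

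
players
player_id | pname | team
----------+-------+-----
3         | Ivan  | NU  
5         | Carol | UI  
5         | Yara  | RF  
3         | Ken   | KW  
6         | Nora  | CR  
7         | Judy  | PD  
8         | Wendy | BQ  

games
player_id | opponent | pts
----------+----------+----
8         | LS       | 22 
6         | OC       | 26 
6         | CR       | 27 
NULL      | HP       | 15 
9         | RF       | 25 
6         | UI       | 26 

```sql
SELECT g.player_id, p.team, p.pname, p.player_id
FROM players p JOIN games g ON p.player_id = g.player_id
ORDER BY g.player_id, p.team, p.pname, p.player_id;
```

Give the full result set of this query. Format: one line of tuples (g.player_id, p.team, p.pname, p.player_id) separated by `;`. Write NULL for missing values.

(6, CR, Nora, 6); (6, CR, Nora, 6); (6, CR, Nora, 6); (8, BQ, Wendy, 8)

INNER JOIN keeps only pairs where the ON condition holds.
Matching on p.player_id = g.player_id. A NULL in a compared column never satisfies the condition.
- p[0] player_id=3 → no match; dropped.
- p[1] player_id=5 → no match; dropped.
- p[2] player_id=5 → no match; dropped.
- p[3] player_id=3 → no match; dropped.
- p[4] player_id=6 → 3 match(es) in g → 3 row(s).
- p[5] player_id=7 → no match; dropped.
- p[6] player_id=8 → 1 match(es) in g → 1 row(s).
After projecting and ordering:
g.player_id | p.team | p.pname | p.player_id
6 | CR | Nora | 6
6 | CR | Nora | 6
6 | CR | Nora | 6
8 | BQ | Wendy | 8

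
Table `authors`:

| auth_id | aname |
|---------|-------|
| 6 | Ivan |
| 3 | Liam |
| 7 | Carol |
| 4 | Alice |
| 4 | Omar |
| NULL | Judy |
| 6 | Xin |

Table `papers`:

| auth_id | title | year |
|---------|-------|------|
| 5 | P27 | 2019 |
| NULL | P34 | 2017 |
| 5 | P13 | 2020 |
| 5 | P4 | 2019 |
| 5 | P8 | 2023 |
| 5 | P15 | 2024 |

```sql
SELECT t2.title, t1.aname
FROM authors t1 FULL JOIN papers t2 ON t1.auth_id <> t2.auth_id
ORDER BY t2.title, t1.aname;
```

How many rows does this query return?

32

FULL OUTER JOIN keeps every row from both sides; unmatched rows get NULL for the other side's columns.
Matching on t1.auth_id <> t2.auth_id. A NULL in a compared column never satisfies the condition.
- t1 (auth_id=6) pairs with 5 row(s) of t2.
- t1 (auth_id=3) pairs with 5 row(s) of t2.
- t1 (auth_id=7) pairs with 5 row(s) of t2.
- t1 (auth_id=4) pairs with 5 row(s) of t2.
- t1 (auth_id=4) pairs with 5 row(s) of t2.
- t1 (auth_id=NULL) has no partner → padded with NULL.
- t1 (auth_id=6) pairs with 5 row(s) of t2.
- plus 1 unmatched t2 row(s), each kept with NULL t1 columns.
Total: 30 matched + 2 padded = 32 rows.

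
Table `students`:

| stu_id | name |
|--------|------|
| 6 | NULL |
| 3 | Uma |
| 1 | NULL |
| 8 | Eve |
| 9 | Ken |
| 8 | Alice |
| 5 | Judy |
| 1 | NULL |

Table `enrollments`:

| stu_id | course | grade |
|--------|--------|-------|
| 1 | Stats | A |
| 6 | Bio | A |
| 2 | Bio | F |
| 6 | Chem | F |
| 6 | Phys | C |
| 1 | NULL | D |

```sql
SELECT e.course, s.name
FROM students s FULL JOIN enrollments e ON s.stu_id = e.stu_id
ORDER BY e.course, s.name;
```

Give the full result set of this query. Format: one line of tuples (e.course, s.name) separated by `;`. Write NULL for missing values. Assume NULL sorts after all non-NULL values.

(Bio, NULL); (Bio, NULL); (Chem, NULL); (Phys, NULL); (Stats, NULL); (Stats, NULL); (NULL, Alice); (NULL, Eve); (NULL, Judy); (NULL, Ken); (NULL, Uma); (NULL, NULL); (NULL, NULL)

FULL OUTER JOIN keeps every row from both sides; unmatched rows get NULL for the other side's columns.
Matching on s.stu_id = e.stu_id.
- s (stu_id=6) pairs with 3 row(s) of e.
- s (stu_id=3) has no partner → padded with NULL.
- s (stu_id=1) pairs with 2 row(s) of e.
- s (stu_id=8) has no partner → padded with NULL.
- s (stu_id=9) has no partner → padded with NULL.
- s (stu_id=8) has no partner → padded with NULL.
- s (stu_id=5) has no partner → padded with NULL.
- s (stu_id=1) pairs with 2 row(s) of e.
- 1 e row(s) had no s match → kept, s columns NULL.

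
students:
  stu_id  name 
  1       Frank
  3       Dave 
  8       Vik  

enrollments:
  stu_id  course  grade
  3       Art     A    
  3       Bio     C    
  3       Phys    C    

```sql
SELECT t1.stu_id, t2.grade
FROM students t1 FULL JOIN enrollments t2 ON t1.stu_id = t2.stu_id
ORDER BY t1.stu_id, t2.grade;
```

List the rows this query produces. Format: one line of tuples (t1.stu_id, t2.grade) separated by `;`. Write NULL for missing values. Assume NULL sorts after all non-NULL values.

FULL OUTER JOIN keeps every row from both sides; unmatched rows get NULL for the other side's columns.
Matching on t1.stu_id = t2.stu_id.
Matched pairs: 3; unmatched t1 rows kept: 2; unmatched t2 rows kept: 0.

(1, NULL); (3, A); (3, C); (3, C); (8, NULL)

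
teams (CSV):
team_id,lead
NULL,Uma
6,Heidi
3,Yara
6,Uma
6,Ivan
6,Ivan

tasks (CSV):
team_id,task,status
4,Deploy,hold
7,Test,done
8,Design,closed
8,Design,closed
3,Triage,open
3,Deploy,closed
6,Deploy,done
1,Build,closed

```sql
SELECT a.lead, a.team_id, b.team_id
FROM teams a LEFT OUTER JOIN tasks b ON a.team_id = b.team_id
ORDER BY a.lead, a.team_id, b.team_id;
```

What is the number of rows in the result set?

7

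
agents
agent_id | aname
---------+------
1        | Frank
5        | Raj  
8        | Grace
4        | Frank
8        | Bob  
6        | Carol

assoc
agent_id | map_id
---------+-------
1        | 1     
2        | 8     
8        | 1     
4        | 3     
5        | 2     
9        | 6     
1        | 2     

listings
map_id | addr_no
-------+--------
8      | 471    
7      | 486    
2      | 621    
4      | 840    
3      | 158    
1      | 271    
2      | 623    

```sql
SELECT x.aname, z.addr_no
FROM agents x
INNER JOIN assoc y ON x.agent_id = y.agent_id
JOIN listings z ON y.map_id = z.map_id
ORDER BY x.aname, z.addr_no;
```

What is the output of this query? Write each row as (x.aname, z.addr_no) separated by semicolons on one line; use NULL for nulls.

(Bob, 271); (Frank, 158); (Frank, 271); (Frank, 621); (Frank, 623); (Grace, 271); (Raj, 621); (Raj, 623)

Joins associate left-to-right: agents INNER JOIN assoc on agent_id gives 6 intermediate row(s).
Then INNER JOIN `listings z` on map_id: keep only rows whose y.map_id appears in z.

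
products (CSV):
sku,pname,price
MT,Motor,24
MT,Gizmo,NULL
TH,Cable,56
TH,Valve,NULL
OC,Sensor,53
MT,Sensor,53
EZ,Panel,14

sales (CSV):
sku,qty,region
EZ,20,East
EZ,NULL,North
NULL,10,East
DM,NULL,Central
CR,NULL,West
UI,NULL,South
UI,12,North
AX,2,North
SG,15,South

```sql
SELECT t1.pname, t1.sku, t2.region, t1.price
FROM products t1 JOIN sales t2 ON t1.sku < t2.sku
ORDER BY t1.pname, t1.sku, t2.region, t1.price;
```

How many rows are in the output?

19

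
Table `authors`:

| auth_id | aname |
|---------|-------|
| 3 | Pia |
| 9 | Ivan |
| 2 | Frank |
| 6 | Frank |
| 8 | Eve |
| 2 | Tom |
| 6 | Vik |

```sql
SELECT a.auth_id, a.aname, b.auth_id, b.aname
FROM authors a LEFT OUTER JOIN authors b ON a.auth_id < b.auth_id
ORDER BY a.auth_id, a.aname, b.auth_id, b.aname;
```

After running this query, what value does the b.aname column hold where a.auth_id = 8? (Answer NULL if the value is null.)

LEFT JOIN keeps every row from `authors a`; unmatched rows get NULL for `authors b`'s columns.
Matching on a.auth_id < b.auth_id.
- a (auth_id=3) pairs with 4 row(s) of b.
- a (auth_id=9) has no partner → padded with NULL.
- a (auth_id=2) pairs with 5 row(s) of b.
- a (auth_id=6) pairs with 2 row(s) of b.
- a (auth_id=8) pairs with 1 row(s) of b.
- a (auth_id=2) pairs with 5 row(s) of b.
- a (auth_id=6) pairs with 2 row(s) of b.

Ivan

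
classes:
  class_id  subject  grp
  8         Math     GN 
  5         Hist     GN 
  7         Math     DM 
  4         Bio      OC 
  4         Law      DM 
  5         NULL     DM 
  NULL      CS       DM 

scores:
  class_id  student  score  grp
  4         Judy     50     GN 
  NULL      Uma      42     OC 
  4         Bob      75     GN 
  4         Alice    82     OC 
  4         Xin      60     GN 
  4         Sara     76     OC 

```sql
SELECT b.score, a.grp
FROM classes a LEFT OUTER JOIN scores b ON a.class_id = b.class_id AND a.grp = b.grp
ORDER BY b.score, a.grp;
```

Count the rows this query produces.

8

LEFT JOIN keeps every row from `classes`; unmatched rows get NULL for `scores`'s columns.
Matching on a.class_id = b.class_id AND a.grp = b.grp. A NULL in a compared column never satisfies the condition.
Matched pairs: 2; unmatched a rows kept: 6.
Total: 2 matched + 6 padded = 8 rows.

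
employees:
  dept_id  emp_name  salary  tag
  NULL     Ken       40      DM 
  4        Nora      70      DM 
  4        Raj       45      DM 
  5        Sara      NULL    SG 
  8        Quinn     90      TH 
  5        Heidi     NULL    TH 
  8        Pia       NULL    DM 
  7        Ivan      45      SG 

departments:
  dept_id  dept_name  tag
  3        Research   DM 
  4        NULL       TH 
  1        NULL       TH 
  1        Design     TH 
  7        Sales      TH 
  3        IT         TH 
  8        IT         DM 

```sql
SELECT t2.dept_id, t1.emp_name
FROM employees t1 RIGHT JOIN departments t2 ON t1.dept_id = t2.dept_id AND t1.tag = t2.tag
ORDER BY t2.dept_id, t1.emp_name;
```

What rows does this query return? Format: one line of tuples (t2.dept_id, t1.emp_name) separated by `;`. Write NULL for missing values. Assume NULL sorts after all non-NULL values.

(1, NULL); (1, NULL); (3, NULL); (3, NULL); (4, NULL); (7, NULL); (8, Pia)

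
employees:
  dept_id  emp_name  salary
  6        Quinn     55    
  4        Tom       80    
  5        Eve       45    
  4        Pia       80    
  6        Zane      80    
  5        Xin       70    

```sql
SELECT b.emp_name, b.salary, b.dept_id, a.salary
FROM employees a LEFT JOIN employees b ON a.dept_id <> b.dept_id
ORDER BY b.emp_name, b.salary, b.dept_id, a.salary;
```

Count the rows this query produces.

LEFT JOIN keeps every row from `employees a`; unmatched rows get NULL for `employees b`'s columns.
Matching on a.dept_id <> b.dept_id.
- dept_id=6: 4 matching b row(s), so 4 row(s) emitted.
- dept_id=4: 4 matching b row(s), so 4 row(s) emitted.
- dept_id=5: 4 matching b row(s), so 4 row(s) emitted.
- dept_id=4: 4 matching b row(s), so 4 row(s) emitted.
- dept_id=6: 4 matching b row(s), so 4 row(s) emitted.
- dept_id=5: 4 matching b row(s), so 4 row(s) emitted.
Total: 24 rows.

24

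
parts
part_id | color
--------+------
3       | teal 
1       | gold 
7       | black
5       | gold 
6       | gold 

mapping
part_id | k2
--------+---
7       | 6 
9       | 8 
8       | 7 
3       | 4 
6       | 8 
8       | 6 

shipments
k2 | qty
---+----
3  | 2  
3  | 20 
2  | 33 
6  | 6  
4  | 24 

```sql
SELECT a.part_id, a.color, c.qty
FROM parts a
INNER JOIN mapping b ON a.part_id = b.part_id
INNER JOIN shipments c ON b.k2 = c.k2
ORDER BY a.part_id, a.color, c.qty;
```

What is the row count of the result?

2

Evaluate left to right. First `parts a INNER JOIN mapping b` on part_id: 3 row(s).
Then INNER JOIN `shipments c` on k2: keep only rows whose b.k2 appears in c.
Result: 2 row(s).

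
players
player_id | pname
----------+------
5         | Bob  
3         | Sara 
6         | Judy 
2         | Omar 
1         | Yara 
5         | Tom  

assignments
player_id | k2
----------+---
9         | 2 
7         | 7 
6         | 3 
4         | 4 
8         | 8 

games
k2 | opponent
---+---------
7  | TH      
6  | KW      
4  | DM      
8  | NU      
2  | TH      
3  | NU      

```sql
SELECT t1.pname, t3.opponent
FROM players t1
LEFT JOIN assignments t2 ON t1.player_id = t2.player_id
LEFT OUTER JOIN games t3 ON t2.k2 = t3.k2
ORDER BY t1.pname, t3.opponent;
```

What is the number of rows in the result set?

6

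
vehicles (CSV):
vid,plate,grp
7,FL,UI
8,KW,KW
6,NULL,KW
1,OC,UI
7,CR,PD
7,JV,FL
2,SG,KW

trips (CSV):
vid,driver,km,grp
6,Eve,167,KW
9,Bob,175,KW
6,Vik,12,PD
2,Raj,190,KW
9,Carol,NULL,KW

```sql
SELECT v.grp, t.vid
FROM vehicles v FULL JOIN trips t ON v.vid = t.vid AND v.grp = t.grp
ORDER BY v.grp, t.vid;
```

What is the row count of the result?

FULL OUTER JOIN keeps every row from both sides; unmatched rows get NULL for the other side's columns.
Matching on v.vid = t.vid AND v.grp = t.grp.
- v row (vid=7, grp=UI): no match → kept, t columns NULL.
- v row (vid=8, grp=KW): no match → kept, t columns NULL.
- v row (vid=6, grp=KW): matches 1 t row(s) → 1 output row(s).
- v row (vid=1, grp=UI): no match → kept, t columns NULL.
- v row (vid=7, grp=PD): no match → kept, t columns NULL.
- v row (vid=7, grp=FL): no match → kept, t columns NULL.
- v row (vid=2, grp=KW): matches 1 t row(s) → 1 output row(s).
- plus 3 unmatched t row(s), each kept with NULL v columns.
Total: 2 matched + 8 padded = 10 rows.

10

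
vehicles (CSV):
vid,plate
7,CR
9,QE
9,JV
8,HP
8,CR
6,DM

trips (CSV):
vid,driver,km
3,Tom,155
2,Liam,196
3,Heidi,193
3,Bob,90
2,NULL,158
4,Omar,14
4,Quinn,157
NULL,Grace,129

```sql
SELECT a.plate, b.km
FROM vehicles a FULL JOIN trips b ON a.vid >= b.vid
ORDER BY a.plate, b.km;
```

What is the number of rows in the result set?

43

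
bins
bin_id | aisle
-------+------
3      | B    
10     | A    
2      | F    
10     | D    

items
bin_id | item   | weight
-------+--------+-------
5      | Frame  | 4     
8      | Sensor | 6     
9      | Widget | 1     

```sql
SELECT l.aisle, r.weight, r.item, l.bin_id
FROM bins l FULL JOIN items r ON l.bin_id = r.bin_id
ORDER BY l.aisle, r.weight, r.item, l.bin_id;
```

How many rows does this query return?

7

FULL OUTER JOIN keeps every row from both sides; unmatched rows get NULL for the other side's columns.
Matching on l.bin_id = r.bin_id.
Matched pairs: 0; unmatched l rows kept: 4; unmatched r rows kept: 3.
Total: 0 matched + 7 padded = 7 rows.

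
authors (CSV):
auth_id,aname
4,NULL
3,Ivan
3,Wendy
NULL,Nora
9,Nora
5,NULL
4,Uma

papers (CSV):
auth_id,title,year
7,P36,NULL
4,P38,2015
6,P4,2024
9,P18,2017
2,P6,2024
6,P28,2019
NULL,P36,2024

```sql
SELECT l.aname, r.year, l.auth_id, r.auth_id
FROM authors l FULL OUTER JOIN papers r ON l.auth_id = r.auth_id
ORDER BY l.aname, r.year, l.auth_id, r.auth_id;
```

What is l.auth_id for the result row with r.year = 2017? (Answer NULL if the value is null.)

9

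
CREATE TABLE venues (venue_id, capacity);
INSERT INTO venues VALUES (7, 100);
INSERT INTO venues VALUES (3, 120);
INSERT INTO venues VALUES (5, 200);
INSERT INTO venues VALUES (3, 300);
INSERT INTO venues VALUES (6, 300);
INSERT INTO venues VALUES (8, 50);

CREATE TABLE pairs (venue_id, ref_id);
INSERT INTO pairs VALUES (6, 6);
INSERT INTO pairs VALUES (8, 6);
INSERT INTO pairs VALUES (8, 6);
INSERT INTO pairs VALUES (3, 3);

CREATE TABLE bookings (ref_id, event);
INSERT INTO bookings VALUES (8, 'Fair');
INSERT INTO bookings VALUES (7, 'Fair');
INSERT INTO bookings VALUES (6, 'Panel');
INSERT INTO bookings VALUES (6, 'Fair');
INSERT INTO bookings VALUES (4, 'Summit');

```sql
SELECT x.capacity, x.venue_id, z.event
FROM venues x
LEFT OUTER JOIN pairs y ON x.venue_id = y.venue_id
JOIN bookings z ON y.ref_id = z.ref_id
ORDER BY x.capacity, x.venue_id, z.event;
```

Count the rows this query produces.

6

Evaluate left to right. First `venues x LEFT JOIN pairs y` on venue_id: 7 row(s).
Then INNER JOIN `bookings z` on ref_id: keep only rows whose y.ref_id appears in z.
Result: 6 row(s).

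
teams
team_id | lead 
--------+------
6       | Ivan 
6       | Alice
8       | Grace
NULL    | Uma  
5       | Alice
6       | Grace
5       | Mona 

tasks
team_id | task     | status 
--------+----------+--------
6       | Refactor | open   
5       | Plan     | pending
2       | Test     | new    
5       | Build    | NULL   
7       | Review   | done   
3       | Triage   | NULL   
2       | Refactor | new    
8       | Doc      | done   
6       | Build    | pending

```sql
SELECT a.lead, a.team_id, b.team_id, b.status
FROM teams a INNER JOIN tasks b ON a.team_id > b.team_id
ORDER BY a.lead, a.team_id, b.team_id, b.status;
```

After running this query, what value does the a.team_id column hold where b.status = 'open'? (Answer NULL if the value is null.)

8

INNER JOIN keeps only pairs where the ON condition holds.
Matching on a.team_id > b.team_id. A NULL in a compared column never satisfies the condition.
- a[0] team_id=6 → 5 match(es) in b → 5 row(s).
- a[1] team_id=6 → 5 match(es) in b → 5 row(s).
- a[2] team_id=8 → 8 match(es) in b → 8 row(s).
- a[3] team_id=NULL → no match; dropped.
- a[4] team_id=5 → 3 match(es) in b → 3 row(s).
- a[5] team_id=6 → 5 match(es) in b → 5 row(s).
- a[6] team_id=5 → 3 match(es) in b → 3 row(s).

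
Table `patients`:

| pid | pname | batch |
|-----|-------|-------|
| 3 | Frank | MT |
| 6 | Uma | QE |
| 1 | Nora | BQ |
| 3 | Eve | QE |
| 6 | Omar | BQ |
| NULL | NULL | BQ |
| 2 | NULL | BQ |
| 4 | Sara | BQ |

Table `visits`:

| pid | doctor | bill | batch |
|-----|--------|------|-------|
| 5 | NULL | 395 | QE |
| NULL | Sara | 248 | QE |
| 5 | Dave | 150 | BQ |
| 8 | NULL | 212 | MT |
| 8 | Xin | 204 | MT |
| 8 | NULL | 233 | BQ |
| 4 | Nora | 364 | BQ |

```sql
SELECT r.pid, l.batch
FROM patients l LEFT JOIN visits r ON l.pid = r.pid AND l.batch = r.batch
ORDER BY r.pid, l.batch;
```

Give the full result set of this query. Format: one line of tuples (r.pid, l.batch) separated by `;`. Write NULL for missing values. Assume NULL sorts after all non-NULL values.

(4, BQ); (NULL, BQ); (NULL, BQ); (NULL, BQ); (NULL, BQ); (NULL, MT); (NULL, QE); (NULL, QE)

LEFT JOIN keeps every row from `patients`; unmatched rows get NULL for `visits`'s columns.
Matching on l.pid = r.pid AND l.batch = r.batch. A NULL in a compared column never satisfies the condition.
- l[0] pid=3, batch=MT → no match; kept with NULLs on the r side.
- l[1] pid=6, batch=QE → no match; kept with NULLs on the r side.
- l[2] pid=1, batch=BQ → no match; kept with NULLs on the r side.
- l[3] pid=3, batch=QE → no match; kept with NULLs on the r side.
- l[4] pid=6, batch=BQ → no match; kept with NULLs on the r side.
- l[5] pid=NULL, batch=BQ → no match; kept with NULLs on the r side.
- l[6] pid=2, batch=BQ → no match; kept with NULLs on the r side.
- l[7] pid=4, batch=BQ → 1 match(es) in r → 1 row(s).
After projecting and ordering:
r.pid | l.batch
4 | BQ
NULL | BQ
NULL | BQ
NULL | BQ
NULL | BQ
NULL | MT
NULL | QE
NULL | QE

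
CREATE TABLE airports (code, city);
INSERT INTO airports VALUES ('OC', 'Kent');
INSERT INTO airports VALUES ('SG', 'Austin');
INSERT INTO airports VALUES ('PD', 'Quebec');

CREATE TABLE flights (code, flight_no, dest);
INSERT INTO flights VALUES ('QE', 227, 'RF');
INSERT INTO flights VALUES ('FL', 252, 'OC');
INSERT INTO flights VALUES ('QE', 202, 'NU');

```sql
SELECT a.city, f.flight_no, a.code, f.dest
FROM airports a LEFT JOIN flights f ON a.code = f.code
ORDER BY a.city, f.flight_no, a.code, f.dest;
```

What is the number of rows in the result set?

3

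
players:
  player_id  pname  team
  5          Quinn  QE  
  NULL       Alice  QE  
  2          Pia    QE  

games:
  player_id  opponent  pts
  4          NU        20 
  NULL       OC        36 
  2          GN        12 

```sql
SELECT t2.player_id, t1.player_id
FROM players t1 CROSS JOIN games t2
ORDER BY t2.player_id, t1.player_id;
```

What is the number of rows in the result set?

CROSS JOIN pairs every row of `players` with every row of `games`: 3 × 3 = 9 rows.

9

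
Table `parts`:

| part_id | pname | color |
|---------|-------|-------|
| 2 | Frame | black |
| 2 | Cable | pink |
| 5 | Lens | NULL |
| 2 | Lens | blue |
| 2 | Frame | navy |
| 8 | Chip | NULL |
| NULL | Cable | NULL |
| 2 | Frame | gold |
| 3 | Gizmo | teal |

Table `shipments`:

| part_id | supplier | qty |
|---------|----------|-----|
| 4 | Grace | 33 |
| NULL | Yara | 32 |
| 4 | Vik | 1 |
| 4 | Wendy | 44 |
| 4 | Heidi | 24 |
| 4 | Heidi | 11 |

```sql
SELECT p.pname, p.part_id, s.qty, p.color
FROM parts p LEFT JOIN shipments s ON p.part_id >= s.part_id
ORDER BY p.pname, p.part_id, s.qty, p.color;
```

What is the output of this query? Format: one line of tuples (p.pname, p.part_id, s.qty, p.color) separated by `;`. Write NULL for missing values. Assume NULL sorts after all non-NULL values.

(Cable, 2, NULL, pink); (Cable, NULL, NULL, NULL); (Chip, 8, 1, NULL); (Chip, 8, 11, NULL); (Chip, 8, 24, NULL); (Chip, 8, 33, NULL); (Chip, 8, 44, NULL); (Frame, 2, NULL, black); (Frame, 2, NULL, gold); (Frame, 2, NULL, navy); (Gizmo, 3, NULL, teal); (Lens, 2, NULL, blue); (Lens, 5, 1, NULL); (Lens, 5, 11, NULL); (Lens, 5, 24, NULL); (Lens, 5, 33, NULL); (Lens, 5, 44, NULL)

LEFT JOIN keeps every row from `parts`; unmatched rows get NULL for `shipments`'s columns.
Matching on p.part_id >= s.part_id. A NULL in a compared column never satisfies the condition.
- p (part_id=2) has no partner → padded with NULL.
- p (part_id=2) has no partner → padded with NULL.
- p (part_id=5) pairs with 5 row(s) of s.
- p (part_id=2) has no partner → padded with NULL.
- p (part_id=2) has no partner → padded with NULL.
- p (part_id=8) pairs with 5 row(s) of s.
- p (part_id=NULL) has no partner → padded with NULL.
- p (part_id=2) has no partner → padded with NULL.
- p (part_id=3) has no partner → padded with NULL.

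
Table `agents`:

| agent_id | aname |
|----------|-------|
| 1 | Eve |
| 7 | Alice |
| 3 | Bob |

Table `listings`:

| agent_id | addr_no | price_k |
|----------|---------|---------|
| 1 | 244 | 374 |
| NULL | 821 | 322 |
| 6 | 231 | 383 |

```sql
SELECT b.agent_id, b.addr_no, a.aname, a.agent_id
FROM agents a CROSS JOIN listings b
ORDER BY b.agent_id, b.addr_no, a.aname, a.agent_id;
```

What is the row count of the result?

9

CROSS JOIN pairs every row of `agents` with every row of `listings`: 3 × 3 = 9 rows.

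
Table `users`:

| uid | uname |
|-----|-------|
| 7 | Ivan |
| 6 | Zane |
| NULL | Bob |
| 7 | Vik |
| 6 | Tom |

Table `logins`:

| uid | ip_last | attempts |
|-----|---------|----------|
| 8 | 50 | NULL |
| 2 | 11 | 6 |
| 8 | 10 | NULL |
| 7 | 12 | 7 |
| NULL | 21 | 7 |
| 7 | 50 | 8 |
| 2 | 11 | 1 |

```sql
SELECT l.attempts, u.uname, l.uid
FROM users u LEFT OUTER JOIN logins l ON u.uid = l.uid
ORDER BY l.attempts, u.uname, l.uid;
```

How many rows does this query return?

LEFT JOIN keeps every row from `users`; unmatched rows get NULL for `logins`'s columns.
Matching on u.uid = l.uid. A NULL in a compared column never satisfies the condition.
Matched pairs: 4; unmatched u rows kept: 3.
Total: 4 matched + 3 padded = 7 rows.

7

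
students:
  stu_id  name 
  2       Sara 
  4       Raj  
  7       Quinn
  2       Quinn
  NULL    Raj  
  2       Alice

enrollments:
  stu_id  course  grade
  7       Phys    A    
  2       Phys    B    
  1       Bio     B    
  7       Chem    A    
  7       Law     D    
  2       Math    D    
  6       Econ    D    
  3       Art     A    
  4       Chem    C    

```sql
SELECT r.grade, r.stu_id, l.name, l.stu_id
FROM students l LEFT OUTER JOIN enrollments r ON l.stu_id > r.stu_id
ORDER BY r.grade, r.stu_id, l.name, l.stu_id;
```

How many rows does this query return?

14

LEFT JOIN keeps every row from `students`; unmatched rows get NULL for `enrollments`'s columns.
Matching on l.stu_id > r.stu_id. A NULL in a compared column never satisfies the condition.
- l[0] stu_id=2 → 1 match(es) in r → 1 row(s).
- l[1] stu_id=4 → 4 match(es) in r → 4 row(s).
- l[2] stu_id=7 → 6 match(es) in r → 6 row(s).
- l[3] stu_id=2 → 1 match(es) in r → 1 row(s).
- l[4] stu_id=NULL → no match; kept with NULLs on the r side.
- l[5] stu_id=2 → 1 match(es) in r → 1 row(s).
Total: 13 matched + 1 padded = 14 rows.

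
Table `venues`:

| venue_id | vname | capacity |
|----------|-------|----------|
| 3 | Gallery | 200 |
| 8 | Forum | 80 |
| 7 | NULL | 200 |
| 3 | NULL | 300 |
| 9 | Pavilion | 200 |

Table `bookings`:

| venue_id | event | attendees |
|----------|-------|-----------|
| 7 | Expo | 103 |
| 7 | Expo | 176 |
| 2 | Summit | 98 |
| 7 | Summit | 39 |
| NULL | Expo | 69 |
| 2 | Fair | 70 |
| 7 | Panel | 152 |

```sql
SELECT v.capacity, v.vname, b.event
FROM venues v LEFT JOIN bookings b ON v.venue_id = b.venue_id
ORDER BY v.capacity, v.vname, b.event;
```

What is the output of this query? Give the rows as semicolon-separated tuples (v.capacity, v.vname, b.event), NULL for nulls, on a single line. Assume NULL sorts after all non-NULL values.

LEFT JOIN keeps every row from `venues`; unmatched rows get NULL for `bookings`'s columns.
Matching on v.venue_id = b.venue_id. A NULL in a compared column never satisfies the condition.
Matched pairs: 4; unmatched v rows kept: 4.

(80, Forum, NULL); (200, Gallery, NULL); (200, Pavilion, NULL); (200, NULL, Expo); (200, NULL, Expo); (200, NULL, Panel); (200, NULL, Summit); (300, NULL, NULL)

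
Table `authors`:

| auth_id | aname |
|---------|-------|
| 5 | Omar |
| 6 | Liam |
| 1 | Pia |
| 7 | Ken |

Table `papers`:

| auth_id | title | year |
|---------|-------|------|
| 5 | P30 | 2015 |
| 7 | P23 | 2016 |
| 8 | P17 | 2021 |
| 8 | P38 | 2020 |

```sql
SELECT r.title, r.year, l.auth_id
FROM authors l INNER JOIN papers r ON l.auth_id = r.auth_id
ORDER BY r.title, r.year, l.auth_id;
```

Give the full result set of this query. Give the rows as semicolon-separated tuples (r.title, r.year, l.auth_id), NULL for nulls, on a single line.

(P23, 2016, 7); (P30, 2015, 5)

INNER JOIN keeps only pairs where the ON condition holds.
Matching on l.auth_id = r.auth_id.
Matched pairs: 2.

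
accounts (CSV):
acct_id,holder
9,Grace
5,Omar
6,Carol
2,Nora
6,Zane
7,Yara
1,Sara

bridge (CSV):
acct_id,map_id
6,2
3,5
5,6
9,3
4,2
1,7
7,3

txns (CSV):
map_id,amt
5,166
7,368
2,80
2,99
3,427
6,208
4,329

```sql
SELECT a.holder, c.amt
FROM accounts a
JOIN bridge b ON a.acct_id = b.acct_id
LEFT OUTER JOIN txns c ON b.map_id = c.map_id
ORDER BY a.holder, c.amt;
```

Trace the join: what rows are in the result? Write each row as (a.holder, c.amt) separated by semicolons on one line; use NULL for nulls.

(Carol, 80); (Carol, 99); (Grace, 427); (Omar, 208); (Sara, 368); (Yara, 427); (Zane, 80); (Zane, 99)

Joins associate left-to-right: accounts INNER JOIN bridge on acct_id gives 6 intermediate row(s).
Then LEFT JOIN `txns c` on map_id: each of those 6 rows is kept; rows whose b.map_id has no match in c get NULL for c's columns.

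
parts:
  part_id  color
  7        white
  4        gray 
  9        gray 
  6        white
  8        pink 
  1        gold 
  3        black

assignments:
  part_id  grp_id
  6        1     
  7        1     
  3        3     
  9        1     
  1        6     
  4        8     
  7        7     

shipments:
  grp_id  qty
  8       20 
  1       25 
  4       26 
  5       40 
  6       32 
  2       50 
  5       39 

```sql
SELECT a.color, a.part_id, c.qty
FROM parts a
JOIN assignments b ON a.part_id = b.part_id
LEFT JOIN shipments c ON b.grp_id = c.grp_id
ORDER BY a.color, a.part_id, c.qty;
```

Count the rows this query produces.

7

Joins associate left-to-right: parts INNER JOIN assignments on part_id gives 7 intermediate row(s).
Then LEFT JOIN `shipments c` on grp_id: each of those 7 rows is kept; rows whose b.grp_id has no match in c get NULL for c's columns.
Result: 7 row(s).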